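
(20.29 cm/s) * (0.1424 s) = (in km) 2.889e-05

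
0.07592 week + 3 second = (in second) 4.592e+04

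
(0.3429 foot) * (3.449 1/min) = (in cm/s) 0.6008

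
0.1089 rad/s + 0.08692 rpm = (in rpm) 1.127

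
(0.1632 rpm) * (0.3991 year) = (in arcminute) 7.395e+08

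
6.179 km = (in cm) 6.179e+05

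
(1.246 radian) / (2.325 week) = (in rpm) 8.462e-06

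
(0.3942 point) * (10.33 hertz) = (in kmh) 0.005172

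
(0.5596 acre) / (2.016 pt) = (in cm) 3.184e+08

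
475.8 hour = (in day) 19.82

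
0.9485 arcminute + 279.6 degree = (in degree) 279.6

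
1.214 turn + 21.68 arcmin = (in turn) 1.215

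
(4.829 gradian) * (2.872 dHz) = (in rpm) 0.208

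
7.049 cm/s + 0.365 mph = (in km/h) 0.8412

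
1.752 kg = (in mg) 1.752e+06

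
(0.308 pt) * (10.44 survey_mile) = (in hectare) 0.0001826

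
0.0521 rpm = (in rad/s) 0.005456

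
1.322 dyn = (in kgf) 1.348e-06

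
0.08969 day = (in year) 0.0002457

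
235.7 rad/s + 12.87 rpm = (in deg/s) 1.358e+04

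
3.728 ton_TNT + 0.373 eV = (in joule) 1.56e+10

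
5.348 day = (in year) 0.01465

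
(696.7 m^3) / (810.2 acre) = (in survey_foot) 0.0006971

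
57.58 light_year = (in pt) 1.544e+21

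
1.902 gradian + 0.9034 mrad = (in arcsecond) 6349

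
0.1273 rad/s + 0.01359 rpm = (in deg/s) 7.375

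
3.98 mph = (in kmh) 6.405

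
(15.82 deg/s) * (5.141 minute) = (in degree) 4880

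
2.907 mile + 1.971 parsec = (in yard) 6.651e+16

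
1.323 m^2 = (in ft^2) 14.24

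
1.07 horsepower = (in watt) 797.9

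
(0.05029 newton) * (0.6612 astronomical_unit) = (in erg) 4.974e+16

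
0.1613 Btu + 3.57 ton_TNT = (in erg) 1.494e+17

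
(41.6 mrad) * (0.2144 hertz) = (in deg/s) 0.511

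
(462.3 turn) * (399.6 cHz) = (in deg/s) 6.65e+05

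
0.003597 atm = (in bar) 0.003645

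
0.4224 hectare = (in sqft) 4.547e+04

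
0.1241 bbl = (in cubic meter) 0.01973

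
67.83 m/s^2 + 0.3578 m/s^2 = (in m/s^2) 68.19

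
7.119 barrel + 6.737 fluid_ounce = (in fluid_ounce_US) 3.828e+04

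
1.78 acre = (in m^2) 7203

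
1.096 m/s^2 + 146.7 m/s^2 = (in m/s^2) 147.8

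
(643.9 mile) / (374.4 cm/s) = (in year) 0.008777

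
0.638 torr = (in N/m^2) 85.06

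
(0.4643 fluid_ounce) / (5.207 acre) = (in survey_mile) 4.049e-13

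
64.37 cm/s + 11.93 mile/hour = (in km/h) 21.52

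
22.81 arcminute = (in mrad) 6.635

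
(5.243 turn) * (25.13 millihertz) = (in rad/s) 0.8279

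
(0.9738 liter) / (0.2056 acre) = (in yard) 1.28e-06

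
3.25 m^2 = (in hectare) 0.000325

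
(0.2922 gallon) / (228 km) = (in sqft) 5.222e-08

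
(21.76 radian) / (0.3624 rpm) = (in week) 0.000948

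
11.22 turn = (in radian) 70.5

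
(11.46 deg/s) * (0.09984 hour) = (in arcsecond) 1.483e+07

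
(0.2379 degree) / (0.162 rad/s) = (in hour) 7.12e-06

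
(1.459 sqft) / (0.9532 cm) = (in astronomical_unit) 9.506e-11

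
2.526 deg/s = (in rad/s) 0.04409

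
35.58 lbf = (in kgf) 16.14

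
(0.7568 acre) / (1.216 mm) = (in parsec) 8.162e-11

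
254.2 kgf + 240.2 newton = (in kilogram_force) 278.7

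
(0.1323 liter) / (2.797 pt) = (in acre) 3.313e-05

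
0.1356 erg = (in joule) 1.356e-08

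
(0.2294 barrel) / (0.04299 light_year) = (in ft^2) 9.652e-16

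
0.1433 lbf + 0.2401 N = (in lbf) 0.1973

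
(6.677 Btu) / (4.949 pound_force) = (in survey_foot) 1050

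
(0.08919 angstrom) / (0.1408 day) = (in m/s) 7.332e-16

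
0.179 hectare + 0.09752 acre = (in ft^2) 2.352e+04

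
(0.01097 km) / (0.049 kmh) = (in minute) 13.43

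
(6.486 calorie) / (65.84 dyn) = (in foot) 1.352e+05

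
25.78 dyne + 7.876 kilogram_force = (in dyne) 7.724e+06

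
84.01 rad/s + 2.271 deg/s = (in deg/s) 4816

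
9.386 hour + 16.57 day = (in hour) 407.1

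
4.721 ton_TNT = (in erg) 1.975e+17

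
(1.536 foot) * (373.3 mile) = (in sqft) 3.027e+06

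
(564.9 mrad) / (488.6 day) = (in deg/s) 7.667e-07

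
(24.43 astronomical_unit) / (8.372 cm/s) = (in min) 7.276e+11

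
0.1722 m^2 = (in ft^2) 1.854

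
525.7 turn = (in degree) 1.893e+05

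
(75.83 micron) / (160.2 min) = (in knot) 1.534e-08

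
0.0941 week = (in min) 948.5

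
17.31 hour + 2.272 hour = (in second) 7.05e+04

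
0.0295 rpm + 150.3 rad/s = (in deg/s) 8612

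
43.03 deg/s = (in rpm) 7.172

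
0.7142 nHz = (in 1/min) 4.285e-08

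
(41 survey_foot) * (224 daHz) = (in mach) 82.21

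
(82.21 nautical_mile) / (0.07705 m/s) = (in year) 0.06266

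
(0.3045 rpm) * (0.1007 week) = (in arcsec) 4.006e+08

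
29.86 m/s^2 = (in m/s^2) 29.86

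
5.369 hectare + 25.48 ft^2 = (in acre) 13.27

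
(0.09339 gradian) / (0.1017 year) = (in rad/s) 4.574e-10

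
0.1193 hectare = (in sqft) 1.284e+04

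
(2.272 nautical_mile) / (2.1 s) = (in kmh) 7213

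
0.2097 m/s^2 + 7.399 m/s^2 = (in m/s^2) 7.609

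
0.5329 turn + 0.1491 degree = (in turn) 0.5333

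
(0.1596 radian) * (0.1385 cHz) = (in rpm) 0.002111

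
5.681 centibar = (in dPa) 5.681e+04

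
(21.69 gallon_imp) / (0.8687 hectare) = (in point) 0.03218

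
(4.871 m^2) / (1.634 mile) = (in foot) 0.006077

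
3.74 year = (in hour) 3.276e+04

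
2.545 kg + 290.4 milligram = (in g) 2545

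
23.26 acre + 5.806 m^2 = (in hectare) 9.414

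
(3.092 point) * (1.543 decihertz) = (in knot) 0.0003272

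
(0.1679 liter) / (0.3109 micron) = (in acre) 0.1334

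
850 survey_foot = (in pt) 7.344e+05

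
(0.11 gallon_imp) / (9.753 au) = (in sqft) 3.689e-15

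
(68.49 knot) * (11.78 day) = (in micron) 3.586e+13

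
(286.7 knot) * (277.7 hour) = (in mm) 1.474e+11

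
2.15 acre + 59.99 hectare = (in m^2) 6.086e+05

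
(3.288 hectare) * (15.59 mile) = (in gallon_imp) 1.815e+11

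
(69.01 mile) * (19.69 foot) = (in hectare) 66.65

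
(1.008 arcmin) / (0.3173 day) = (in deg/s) 6.128e-07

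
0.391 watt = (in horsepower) 0.0005243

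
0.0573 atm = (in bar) 0.05806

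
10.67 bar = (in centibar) 1067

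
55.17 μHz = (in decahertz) 5.517e-06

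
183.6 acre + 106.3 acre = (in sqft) 1.263e+07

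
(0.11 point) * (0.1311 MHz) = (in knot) 9.889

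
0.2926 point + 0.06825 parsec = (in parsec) 0.06825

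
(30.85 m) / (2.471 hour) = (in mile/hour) 0.007758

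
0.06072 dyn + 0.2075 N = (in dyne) 2.075e+04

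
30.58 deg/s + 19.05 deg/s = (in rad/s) 0.8662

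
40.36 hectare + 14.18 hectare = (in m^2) 5.454e+05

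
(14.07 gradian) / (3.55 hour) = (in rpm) 0.0001651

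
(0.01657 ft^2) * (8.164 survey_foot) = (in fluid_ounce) 129.5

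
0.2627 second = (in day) 3.041e-06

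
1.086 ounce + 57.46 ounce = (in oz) 58.55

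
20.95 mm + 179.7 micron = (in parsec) 6.848e-19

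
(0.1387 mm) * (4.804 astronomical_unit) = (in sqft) 1.073e+09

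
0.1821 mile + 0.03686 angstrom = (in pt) 8.307e+05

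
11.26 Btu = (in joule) 1.188e+04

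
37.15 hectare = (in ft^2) 3.999e+06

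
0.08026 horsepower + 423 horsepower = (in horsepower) 423.1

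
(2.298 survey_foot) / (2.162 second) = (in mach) 0.0009515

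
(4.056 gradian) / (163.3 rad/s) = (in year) 1.237e-11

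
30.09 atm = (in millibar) 3.049e+04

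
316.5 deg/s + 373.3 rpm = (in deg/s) 2556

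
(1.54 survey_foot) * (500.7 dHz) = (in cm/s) 2350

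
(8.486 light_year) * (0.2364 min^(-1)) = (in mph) 7.076e+14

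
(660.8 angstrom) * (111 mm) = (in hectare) 7.335e-13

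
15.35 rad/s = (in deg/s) 879.5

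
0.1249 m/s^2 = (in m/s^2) 0.1249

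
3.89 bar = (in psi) 56.42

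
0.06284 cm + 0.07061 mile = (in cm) 1.136e+04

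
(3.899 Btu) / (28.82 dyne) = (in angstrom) 1.427e+17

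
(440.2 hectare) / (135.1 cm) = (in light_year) 3.444e-10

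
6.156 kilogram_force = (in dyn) 6.037e+06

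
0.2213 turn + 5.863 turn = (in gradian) 2434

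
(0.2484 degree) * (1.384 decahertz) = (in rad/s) 0.06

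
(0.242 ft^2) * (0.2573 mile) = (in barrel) 58.56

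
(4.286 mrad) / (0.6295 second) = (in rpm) 0.06502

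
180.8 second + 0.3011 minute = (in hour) 0.05524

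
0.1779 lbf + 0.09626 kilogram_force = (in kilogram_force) 0.177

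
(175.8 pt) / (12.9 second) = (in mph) 0.01075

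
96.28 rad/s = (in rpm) 919.4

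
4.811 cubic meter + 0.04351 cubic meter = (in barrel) 30.53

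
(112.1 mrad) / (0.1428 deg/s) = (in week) 7.437e-05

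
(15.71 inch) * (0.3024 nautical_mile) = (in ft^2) 2405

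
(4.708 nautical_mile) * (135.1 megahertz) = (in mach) 3.46e+09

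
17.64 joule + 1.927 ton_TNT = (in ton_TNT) 1.927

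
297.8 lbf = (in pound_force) 297.8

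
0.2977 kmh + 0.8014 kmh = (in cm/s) 30.53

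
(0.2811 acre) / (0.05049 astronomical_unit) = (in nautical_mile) 8.132e-11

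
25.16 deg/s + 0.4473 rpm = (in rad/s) 0.486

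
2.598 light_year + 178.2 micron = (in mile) 1.527e+13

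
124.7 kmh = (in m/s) 34.64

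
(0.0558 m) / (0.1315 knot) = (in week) 1.364e-06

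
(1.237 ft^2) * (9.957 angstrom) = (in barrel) 7.197e-10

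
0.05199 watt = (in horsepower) 6.972e-05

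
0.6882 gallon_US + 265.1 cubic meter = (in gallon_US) 7.003e+04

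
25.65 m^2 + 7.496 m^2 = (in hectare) 0.003315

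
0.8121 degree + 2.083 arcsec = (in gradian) 0.903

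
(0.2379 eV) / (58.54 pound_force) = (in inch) 5.763e-21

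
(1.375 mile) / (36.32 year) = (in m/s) 1.932e-06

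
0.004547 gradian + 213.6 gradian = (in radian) 3.355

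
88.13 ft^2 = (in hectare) 0.0008188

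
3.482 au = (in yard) 5.697e+11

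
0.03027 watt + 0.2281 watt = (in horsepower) 0.0003465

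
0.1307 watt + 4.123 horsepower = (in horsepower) 4.123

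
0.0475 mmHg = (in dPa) 63.33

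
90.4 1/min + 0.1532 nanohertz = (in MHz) 1.507e-06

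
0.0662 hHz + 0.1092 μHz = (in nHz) 6.62e+09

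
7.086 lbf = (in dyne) 3.152e+06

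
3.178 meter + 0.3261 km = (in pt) 9.334e+05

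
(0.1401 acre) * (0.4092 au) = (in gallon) 9.169e+15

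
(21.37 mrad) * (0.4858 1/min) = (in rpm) 0.001652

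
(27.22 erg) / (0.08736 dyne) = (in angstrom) 3.116e+10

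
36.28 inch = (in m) 0.9215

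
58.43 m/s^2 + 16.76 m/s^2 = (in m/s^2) 75.19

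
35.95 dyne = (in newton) 0.0003595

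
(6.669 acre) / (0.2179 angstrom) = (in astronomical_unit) 8279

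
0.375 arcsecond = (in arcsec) 0.375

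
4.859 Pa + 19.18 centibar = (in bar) 0.1918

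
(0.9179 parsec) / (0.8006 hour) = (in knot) 1.91e+13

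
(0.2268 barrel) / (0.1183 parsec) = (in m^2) 9.878e-18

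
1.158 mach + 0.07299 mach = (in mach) 1.231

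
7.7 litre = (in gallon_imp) 1.694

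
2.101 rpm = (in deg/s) 12.61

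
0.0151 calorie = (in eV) 3.943e+17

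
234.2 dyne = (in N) 0.002342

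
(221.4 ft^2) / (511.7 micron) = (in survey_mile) 24.98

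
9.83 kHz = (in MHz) 0.00983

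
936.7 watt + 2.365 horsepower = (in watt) 2700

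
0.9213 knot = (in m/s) 0.474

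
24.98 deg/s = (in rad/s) 0.436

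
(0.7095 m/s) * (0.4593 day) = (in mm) 2.816e+07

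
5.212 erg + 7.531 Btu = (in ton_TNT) 1.899e-06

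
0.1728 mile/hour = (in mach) 0.0002269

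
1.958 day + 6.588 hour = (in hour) 53.58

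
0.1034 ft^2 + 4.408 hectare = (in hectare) 4.408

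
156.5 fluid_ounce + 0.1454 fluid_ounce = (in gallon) 1.224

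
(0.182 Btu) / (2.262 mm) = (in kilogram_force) 8656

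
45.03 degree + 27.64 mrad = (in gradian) 51.79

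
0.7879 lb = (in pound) 0.7879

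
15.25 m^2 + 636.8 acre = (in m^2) 2.577e+06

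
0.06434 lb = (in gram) 29.18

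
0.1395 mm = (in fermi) 1.395e+11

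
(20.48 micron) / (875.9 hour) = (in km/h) 2.338e-11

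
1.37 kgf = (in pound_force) 3.02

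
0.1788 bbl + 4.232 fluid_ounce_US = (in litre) 28.55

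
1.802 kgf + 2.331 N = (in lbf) 4.497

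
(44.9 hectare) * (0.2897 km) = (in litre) 1.301e+11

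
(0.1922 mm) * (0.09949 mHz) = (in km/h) 6.884e-08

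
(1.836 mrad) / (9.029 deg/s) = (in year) 3.694e-10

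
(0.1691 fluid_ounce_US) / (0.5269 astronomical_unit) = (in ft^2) 6.829e-16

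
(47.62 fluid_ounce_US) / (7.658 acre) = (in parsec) 1.473e-24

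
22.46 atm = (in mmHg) 1.707e+04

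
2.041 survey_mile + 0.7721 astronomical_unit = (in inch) 4.547e+12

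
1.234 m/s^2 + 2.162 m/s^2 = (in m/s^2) 3.396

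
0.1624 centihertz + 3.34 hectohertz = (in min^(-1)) 2.004e+04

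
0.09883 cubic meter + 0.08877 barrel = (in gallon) 29.84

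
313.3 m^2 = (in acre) 0.07742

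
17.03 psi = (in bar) 1.174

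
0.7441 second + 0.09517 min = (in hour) 0.001793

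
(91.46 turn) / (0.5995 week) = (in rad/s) 0.001585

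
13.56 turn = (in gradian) 5424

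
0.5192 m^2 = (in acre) 0.0001283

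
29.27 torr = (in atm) 0.03851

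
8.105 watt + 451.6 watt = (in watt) 459.7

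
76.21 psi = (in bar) 5.254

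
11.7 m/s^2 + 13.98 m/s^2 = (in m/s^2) 25.68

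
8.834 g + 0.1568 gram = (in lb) 0.01982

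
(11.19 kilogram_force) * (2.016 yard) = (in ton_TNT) 4.835e-08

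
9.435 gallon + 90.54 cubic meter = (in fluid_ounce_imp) 3.188e+06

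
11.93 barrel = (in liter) 1897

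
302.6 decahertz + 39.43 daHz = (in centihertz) 3.42e+05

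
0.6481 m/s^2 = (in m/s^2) 0.6481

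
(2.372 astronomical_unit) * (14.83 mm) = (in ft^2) 5.664e+10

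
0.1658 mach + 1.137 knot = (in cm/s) 5704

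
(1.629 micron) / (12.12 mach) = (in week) 6.527e-16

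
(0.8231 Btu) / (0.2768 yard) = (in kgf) 349.9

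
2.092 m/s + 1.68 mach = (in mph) 1284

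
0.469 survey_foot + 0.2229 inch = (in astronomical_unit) 9.934e-13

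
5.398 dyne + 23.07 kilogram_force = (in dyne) 2.262e+07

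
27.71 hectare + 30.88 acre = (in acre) 99.35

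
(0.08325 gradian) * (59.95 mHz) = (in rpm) 0.0007486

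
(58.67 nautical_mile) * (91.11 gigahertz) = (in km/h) 3.564e+16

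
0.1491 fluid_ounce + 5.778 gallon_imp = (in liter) 26.27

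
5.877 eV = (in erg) 9.416e-12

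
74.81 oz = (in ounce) 74.81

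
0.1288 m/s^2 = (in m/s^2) 0.1288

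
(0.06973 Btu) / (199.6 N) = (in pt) 1045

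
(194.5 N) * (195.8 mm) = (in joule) 38.08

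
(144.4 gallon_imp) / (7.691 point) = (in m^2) 241.9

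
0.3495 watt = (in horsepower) 0.0004687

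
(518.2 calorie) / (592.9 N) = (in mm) 3657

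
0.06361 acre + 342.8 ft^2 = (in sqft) 3114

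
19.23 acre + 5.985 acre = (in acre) 25.21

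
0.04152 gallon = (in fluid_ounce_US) 5.315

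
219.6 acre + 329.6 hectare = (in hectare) 418.5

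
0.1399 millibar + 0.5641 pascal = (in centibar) 0.01455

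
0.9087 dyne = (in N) 9.087e-06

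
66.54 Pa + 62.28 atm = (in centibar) 6311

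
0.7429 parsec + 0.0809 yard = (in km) 2.292e+13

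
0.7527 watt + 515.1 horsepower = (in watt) 3.841e+05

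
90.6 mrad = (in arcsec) 1.869e+04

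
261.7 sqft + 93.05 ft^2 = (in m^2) 32.96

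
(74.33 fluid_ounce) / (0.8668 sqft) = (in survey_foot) 0.08956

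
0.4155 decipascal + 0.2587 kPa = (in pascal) 258.7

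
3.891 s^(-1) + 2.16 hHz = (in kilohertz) 0.2199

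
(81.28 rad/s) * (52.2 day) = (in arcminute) 1.26e+12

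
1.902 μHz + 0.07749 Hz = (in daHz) 0.007749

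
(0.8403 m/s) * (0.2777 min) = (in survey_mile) 0.0087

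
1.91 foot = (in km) 0.0005822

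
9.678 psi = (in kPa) 66.73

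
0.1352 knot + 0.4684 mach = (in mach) 0.4686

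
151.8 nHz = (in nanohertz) 151.8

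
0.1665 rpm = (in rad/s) 0.01744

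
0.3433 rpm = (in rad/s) 0.03595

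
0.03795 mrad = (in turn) 6.04e-06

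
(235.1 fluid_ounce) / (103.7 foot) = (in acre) 5.436e-08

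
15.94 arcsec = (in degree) 0.004428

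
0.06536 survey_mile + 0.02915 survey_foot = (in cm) 1.052e+04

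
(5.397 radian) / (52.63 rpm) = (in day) 1.133e-05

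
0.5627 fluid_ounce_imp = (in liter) 0.01599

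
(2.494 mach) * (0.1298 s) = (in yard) 120.5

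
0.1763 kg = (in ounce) 6.219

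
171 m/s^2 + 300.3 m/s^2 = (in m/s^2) 471.3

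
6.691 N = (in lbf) 1.504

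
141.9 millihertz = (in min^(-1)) 8.514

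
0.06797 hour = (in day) 0.002832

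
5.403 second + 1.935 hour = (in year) 0.0002211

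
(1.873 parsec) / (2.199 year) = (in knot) 1.62e+09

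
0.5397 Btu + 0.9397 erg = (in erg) 5.694e+09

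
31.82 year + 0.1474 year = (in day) 1.167e+04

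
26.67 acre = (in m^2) 1.079e+05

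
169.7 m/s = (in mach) 0.4984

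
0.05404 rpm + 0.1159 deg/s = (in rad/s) 0.007682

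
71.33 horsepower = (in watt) 5.319e+04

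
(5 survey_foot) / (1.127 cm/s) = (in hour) 0.03756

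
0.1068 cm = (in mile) 6.636e-07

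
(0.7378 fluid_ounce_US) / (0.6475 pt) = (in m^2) 0.09552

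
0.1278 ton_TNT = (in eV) 3.337e+27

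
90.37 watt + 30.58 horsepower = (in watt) 2.289e+04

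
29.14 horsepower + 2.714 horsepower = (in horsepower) 31.85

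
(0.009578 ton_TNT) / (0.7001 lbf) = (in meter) 1.287e+07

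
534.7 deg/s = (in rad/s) 9.332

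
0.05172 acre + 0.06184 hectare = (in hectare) 0.08277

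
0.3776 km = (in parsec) 1.224e-14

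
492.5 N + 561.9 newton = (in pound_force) 237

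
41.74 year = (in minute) 2.194e+07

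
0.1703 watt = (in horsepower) 0.0002284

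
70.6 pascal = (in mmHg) 0.5295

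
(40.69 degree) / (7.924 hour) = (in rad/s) 2.49e-05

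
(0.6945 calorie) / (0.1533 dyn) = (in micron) 1.895e+12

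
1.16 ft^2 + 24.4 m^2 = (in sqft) 263.8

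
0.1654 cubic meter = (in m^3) 0.1654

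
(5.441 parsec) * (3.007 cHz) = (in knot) 9.814e+15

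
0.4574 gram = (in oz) 0.01613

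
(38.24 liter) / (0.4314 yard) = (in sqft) 1.043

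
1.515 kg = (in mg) 1.515e+06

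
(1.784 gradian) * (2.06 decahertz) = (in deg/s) 33.08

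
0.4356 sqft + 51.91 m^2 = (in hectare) 0.005195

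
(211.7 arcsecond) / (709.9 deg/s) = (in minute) 1.381e-06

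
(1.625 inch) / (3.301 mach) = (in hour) 1.02e-08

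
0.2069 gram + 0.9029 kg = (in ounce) 31.86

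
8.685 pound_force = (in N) 38.63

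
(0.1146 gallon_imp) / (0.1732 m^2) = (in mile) 1.869e-06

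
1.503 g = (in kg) 0.001503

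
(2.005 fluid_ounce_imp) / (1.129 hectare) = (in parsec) 1.635e-25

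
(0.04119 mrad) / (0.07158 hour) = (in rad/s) 1.598e-07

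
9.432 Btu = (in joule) 9951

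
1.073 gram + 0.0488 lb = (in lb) 0.05117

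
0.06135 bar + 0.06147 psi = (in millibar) 65.59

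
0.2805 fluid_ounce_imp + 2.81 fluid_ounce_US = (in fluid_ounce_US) 3.079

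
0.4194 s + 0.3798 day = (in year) 0.001041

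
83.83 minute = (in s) 5030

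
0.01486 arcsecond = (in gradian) 4.586e-06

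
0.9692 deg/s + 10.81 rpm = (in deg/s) 65.83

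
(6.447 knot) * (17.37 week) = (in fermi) 3.484e+22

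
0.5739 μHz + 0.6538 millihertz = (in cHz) 0.06544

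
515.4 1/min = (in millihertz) 8590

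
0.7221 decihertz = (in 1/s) 0.07221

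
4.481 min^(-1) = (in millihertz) 74.68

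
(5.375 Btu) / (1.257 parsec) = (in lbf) 3.287e-14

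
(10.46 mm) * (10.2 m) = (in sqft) 1.148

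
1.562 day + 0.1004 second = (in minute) 2249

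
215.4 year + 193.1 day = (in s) 6.81e+09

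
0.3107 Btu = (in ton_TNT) 7.835e-08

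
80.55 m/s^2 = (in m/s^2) 80.55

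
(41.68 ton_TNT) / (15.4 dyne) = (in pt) 3.21e+18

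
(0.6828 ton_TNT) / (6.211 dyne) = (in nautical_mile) 2.484e+10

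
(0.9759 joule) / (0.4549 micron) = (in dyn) 2.145e+11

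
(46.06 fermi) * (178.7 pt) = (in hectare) 2.904e-19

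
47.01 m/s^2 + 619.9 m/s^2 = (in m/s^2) 666.9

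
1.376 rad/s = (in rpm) 13.14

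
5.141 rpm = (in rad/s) 0.5384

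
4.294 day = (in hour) 103.1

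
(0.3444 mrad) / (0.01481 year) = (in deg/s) 4.225e-08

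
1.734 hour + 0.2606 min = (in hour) 1.738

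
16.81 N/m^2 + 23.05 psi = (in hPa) 1589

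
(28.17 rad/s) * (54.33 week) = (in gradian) 5.893e+10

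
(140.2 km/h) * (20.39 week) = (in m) 4.803e+08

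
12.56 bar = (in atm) 12.4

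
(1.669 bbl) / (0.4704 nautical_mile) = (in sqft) 0.003279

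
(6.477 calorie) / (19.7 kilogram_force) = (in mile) 8.716e-05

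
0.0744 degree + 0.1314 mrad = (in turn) 0.0002276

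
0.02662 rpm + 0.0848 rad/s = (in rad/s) 0.08759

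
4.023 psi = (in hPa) 277.4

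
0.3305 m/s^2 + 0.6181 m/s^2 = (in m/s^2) 0.9486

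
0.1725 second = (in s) 0.1725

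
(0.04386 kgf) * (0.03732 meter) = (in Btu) 1.521e-05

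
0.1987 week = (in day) 1.391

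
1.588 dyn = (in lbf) 3.57e-06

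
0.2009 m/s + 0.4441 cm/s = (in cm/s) 20.53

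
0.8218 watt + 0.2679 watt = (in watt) 1.09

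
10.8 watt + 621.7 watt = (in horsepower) 0.8482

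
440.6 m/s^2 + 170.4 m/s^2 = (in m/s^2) 611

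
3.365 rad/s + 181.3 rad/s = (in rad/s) 184.7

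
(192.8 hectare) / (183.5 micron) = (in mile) 6.529e+06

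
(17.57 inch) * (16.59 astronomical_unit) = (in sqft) 1.192e+13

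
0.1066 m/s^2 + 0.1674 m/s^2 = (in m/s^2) 0.274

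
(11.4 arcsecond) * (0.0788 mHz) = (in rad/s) 4.355e-09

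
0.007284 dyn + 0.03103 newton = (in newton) 0.03103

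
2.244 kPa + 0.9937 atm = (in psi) 14.93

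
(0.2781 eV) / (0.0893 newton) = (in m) 4.99e-19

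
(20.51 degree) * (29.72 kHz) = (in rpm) 1.016e+05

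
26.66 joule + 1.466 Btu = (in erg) 1.573e+10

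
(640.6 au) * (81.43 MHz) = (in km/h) 2.809e+22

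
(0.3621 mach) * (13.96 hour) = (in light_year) 6.55e-10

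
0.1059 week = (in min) 1067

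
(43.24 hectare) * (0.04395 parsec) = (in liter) 5.864e+23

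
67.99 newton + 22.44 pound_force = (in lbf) 37.72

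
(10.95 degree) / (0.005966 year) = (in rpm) 9.7e-06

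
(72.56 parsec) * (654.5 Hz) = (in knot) 2.849e+21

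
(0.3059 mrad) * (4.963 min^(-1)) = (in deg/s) 0.00145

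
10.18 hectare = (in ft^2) 1.096e+06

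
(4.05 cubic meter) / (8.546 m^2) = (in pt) 1343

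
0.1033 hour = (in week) 0.0006149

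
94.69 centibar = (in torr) 710.2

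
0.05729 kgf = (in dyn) 5.618e+04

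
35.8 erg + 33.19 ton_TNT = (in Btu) 1.316e+08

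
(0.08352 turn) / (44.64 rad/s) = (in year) 3.728e-10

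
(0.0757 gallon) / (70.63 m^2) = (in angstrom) 4.057e+04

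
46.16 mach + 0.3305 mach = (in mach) 46.49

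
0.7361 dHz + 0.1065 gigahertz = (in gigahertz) 0.1065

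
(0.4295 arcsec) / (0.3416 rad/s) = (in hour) 1.693e-09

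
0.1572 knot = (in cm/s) 8.087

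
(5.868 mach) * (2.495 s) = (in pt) 1.413e+07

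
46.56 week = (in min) 4.693e+05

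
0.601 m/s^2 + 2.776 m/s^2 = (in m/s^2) 3.377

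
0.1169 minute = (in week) 1.16e-05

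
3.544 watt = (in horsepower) 0.004753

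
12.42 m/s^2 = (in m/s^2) 12.42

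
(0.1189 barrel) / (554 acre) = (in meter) 8.432e-09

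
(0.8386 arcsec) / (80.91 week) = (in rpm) 7.934e-13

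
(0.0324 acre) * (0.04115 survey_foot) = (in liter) 1645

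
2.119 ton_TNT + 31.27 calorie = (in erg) 8.866e+16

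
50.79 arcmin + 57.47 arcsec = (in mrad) 15.05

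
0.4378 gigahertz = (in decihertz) 4.378e+09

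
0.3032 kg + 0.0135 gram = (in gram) 303.2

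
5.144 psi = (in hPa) 354.7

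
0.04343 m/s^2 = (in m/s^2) 0.04343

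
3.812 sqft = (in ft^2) 3.812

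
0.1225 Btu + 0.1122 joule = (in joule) 129.4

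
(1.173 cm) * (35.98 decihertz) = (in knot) 0.08204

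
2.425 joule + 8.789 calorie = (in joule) 39.2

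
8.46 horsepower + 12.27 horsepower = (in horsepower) 20.73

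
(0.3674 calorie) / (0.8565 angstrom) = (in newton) 1.795e+10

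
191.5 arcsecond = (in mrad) 0.9284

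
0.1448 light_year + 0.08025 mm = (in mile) 8.512e+11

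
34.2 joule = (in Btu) 0.03242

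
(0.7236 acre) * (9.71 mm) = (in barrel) 178.8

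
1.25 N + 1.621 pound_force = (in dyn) 8.461e+05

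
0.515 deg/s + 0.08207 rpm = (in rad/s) 0.01758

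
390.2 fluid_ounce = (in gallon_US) 3.048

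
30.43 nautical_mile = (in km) 56.36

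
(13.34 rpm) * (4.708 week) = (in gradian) 2.532e+08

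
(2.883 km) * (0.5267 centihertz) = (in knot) 29.52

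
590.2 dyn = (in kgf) 0.0006018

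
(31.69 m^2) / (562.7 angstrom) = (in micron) 5.632e+14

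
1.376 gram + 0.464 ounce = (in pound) 0.03203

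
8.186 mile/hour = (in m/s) 3.659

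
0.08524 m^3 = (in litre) 85.24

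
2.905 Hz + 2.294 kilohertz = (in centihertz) 2.297e+05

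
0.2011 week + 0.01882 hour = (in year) 0.003859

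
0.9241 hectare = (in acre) 2.284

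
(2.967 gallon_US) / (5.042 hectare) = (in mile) 1.384e-10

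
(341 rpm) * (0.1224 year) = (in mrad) 1.378e+11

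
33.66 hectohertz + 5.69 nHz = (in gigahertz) 3.366e-06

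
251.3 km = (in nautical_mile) 135.7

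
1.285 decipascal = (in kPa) 0.0001285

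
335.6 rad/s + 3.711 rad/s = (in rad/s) 339.3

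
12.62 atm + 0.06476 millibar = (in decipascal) 1.279e+07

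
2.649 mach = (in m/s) 902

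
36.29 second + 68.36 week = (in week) 68.36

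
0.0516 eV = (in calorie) 1.976e-21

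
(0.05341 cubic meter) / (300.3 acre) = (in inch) 1.73e-06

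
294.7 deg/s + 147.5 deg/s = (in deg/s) 442.2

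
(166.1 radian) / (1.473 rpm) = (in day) 0.01246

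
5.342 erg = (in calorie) 1.277e-07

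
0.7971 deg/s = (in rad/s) 0.01391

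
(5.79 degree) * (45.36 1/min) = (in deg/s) 4.377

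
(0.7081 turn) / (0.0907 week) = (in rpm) 0.0007745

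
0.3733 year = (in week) 19.46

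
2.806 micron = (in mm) 0.002806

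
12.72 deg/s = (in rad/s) 0.222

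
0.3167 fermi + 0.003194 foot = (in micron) 973.5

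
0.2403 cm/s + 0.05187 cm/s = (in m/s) 0.002922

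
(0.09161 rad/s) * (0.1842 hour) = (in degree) 3481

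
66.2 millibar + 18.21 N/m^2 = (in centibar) 6.638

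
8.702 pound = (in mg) 3.947e+06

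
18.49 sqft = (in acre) 0.0004245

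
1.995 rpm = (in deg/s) 11.97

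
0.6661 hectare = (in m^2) 6661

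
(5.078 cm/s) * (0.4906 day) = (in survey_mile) 1.337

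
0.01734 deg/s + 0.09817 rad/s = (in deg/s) 5.642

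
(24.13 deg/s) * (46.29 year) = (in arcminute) 2.114e+12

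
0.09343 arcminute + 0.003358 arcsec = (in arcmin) 0.09349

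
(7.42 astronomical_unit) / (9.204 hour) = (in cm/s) 3.35e+09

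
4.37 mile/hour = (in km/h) 7.033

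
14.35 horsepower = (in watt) 1.07e+04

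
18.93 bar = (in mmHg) 1.42e+04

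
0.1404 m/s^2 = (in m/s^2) 0.1404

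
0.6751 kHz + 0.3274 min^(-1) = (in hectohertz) 6.751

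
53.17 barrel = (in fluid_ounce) 2.858e+05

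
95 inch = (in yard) 2.639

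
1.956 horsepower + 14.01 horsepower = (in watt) 1.191e+04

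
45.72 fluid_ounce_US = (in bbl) 0.008504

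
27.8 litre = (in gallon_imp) 6.115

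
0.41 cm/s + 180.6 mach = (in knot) 1.195e+05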